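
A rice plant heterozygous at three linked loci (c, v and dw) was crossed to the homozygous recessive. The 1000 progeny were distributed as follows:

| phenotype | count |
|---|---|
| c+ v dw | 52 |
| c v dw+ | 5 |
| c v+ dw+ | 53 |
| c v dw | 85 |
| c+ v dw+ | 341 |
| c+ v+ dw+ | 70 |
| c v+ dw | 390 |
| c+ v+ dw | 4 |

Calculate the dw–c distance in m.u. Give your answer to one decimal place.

The two most frequent reciprocal classes, c+ v dw+ and c v+ dw, are the parental types, so the F1 was c+ v dw+ / c v+ dw.
The two rarest classes, c v dw+ and c+ v+ dw, are the double crossovers. Comparing them with the parentals, only the c allele has switched, so c is the middle locus and the order is v – c – dw.
Crossovers in the c–dw interval produce the single-crossover classes c+ v dw and c v+ dw+ (52 + 53 = 105) plus the double crossovers (9).
RF(c–dw) = (105 + 9) / 1000 = 114/1000 = 0.1140 → 11.4 m.u.

11.4 m.u.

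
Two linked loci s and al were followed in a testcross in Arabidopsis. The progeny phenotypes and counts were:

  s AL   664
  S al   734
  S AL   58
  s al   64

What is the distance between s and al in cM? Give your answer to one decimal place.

8.0 cM

The two most frequent classes, S al (734) and s AL (664), are the parental types, so the F1 was S al / s AL.
The recombinant classes are S AL and s al: 58 + 64 = 122.
Recombination frequency = 122/1520 = 0.0803 ≈ 8.0%, i.e. 8.0 cM.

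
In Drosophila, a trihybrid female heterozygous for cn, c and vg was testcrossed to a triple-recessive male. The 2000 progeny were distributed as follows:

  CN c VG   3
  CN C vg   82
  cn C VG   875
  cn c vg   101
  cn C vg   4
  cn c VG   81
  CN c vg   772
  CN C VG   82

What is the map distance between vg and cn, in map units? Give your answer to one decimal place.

9.5 map units

The two most frequent reciprocal classes, cn C VG and CN c vg, are the parental types, so the F1 was cn C VG / CN c vg.
The two rarest classes, cn C vg and CN c VG, are the double crossovers. Comparing them with the parentals, only the vg allele has switched, so vg is the middle locus and the order is c – vg – cn.
Crossovers in the vg–cn interval produce the single-crossover classes CN C VG and cn c vg (82 + 101 = 183) plus the double crossovers (7).
RF(vg–cn) = (183 + 7) / 2000 = 190/2000 = 0.0950 → 9.5 map units.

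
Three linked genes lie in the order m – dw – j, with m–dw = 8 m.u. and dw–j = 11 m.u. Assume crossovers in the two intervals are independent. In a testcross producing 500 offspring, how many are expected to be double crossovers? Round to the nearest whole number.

4

Map distances give recombination frequencies of 0.080 and 0.110 for the two intervals.
With no interference, expected double-crossover frequency = 0.080 × 0.110 = 0.00880.
Expected number = 0.00880 × 500 = 4.40 ≈ 4.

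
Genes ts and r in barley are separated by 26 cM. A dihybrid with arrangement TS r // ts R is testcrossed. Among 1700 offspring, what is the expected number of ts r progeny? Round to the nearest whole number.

221

A map distance of 26 cM corresponds to a recombination frequency of 0.260.
The F1 is TS r / ts R, so ts r is a recombinant gamete class with expected frequency r/2 = 0.260/2 = 0.1300.
Expected number = 0.1300 × 1700 = 221.00 ≈ 221.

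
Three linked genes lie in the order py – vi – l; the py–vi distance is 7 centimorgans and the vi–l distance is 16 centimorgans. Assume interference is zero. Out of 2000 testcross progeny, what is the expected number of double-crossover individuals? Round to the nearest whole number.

Map distances give recombination frequencies of 0.070 and 0.160 for the two intervals.
With no interference, expected double-crossover frequency = 0.070 × 0.160 = 0.01120.
Expected number = 0.01120 × 2000 = 22.40 ≈ 22.

22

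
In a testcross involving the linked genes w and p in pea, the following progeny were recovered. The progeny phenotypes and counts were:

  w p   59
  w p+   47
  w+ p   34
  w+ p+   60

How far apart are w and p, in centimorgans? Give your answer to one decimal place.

The two most frequent classes, w+ p+ (60) and w p (59), are the parental types, so the F1 was w+ p+ / w p.
The recombinant classes are w+ p and w p+: 34 + 47 = 81.
Recombination frequency = 81/200 = 0.4050 ≈ 40.5%, i.e. 40.5 centimorgans.

40.5 centimorgans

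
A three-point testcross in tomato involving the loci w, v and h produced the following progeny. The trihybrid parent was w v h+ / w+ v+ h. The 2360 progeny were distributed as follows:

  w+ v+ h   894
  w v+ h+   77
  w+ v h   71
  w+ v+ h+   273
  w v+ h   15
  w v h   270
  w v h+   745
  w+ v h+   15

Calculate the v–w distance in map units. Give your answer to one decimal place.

7.5 map units

The two rarest classes, w+ v h+ and w v+ h, are the double crossovers. Comparing them with the parentals, only the w allele has switched, so w is the middle locus and the order is h – w – v.
Crossovers in the w–v interval produce the single-crossover classes w v+ h+ and w+ v h (77 + 71 = 148) plus the double crossovers (30).
RF(w–v) = (148 + 30) / 2360 = 178/2360 = 0.0754 → 7.5 map units.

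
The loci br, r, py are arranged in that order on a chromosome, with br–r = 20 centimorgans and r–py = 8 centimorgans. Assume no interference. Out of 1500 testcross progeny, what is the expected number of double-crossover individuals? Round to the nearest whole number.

24

Map distances give recombination frequencies of 0.200 and 0.080 for the two intervals.
With no interference, expected double-crossover frequency = 0.200 × 0.080 = 0.01600.
Expected number = 0.01600 × 1500 = 24.00 ≈ 24.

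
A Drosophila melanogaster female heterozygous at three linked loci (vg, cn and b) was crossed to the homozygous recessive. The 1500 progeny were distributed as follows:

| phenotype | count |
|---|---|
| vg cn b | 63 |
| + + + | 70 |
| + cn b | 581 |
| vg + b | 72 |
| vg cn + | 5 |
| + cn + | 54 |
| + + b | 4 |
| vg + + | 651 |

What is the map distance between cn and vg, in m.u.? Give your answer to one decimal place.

The two most frequent reciprocal classes, + cn b and vg + +, are the parental types, so the F1 was + cn b / vg + +.
The two rarest classes, + + b and vg cn +, are the double crossovers. Comparing them with the parentals, only the cn allele has switched, so cn is the middle locus and the order is b – cn – vg.
Crossovers in the cn–vg interval produce the single-crossover classes vg cn b and + + + (63 + 70 = 133) plus the double crossovers (9).
RF(cn–vg) = (133 + 9) / 1500 = 142/1500 = 0.0947 → 9.5 m.u.

9.5 m.u.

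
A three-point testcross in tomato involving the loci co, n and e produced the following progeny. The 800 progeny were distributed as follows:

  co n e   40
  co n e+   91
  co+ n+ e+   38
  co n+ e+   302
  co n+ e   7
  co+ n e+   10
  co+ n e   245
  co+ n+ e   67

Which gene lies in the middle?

The two most frequent reciprocal classes, co n+ e+ and co+ n e, are the parental types, so the F1 was co n+ e+ / co+ n e.
The two rarest classes, co n+ e and co+ n e+, are the double crossovers. Comparing them with the parentals, only the e allele has switched, so e is the middle locus and the order is n – e – co.

e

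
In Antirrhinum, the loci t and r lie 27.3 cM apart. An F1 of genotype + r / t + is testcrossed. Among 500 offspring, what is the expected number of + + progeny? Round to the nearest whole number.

68

A map distance of 27.3 cM corresponds to a recombination frequency of 0.273.
The F1 is + r / t +, so + + is a recombinant gamete class with expected frequency r/2 = 0.273/2 = 0.1365.
Expected number = 0.1365 × 500 = 68.25 ≈ 68.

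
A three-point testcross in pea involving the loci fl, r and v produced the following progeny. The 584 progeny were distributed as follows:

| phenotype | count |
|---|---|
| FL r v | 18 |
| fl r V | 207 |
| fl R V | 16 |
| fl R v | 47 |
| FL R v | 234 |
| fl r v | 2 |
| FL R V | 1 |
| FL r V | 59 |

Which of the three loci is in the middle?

The two most frequent reciprocal classes, fl r V and FL R v, are the parental types, so the F1 was fl r V / FL R v.
The two rarest classes, fl r v and FL R V, are the double crossovers. Comparing them with the parentals, only the v allele has switched, so v is the middle locus and the order is fl – v – r.

v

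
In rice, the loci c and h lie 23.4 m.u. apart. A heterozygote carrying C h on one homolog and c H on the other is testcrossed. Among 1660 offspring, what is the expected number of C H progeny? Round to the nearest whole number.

A map distance of 23.4 m.u. corresponds to a recombination frequency of 0.234.
The F1 is C h / c H, so C H is a recombinant gamete class with expected frequency r/2 = 0.234/2 = 0.1170.
Expected number = 0.1170 × 1660 = 194.22 ≈ 194.

194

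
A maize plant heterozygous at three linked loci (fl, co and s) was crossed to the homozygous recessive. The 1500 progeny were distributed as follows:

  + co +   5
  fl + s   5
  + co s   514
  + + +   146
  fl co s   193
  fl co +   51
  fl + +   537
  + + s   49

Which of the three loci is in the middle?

The two most frequent reciprocal classes, + co s and fl + +, are the parental types, so the F1 was + co s / fl + +.
The two rarest classes, + co + and fl + s, are the double crossovers. Comparing them with the parentals, only the s allele has switched, so s is the middle locus and the order is co – s – fl.

s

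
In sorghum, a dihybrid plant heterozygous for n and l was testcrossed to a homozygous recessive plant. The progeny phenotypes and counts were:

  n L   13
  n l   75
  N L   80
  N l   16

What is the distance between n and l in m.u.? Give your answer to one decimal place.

The two most frequent classes, N L (80) and n l (75), are the parental types, so the F1 was N L / n l.
The recombinant classes are N l and n L: 16 + 13 = 29.
Recombination frequency = 29/184 = 0.1576 ≈ 15.8%, i.e. 15.8 m.u.

15.8 m.u.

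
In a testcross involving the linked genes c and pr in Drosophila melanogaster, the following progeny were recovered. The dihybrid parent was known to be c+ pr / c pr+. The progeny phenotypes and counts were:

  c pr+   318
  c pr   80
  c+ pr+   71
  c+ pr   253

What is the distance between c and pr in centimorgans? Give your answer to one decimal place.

The recombinant classes are c+ pr+ and c pr: 71 + 80 = 151.
Recombination frequency = 151/722 = 0.2091 ≈ 20.9%, i.e. 20.9 centimorgans.

20.9 centimorgans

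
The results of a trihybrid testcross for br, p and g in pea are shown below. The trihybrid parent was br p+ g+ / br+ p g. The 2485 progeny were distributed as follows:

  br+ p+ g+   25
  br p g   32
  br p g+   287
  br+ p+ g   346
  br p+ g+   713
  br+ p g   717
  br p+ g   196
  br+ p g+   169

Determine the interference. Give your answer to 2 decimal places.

0.51

The two rarest classes, br+ p+ g+ and br p g, are the double crossovers. Comparing them with the parentals, only the br allele has switched, so br is the middle locus and the order is p – br – g.
p–br: (633 + 57)/2485 = 0.2777; br–g: (365 + 57)/2485 = 0.1698.
Expected DCO frequency = 0.2777 × 0.1698 ≈ 0.04715; observed = 57/2485 ≈ 0.02294.
Coefficient of coincidence = 0.02294/0.04715 ≈ 0.49; interference = 1 − 0.49 = 0.51.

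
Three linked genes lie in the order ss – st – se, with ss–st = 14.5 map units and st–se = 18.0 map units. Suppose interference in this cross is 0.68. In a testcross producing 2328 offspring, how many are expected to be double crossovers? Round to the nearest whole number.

Map distances give recombination frequencies of 0.145 and 0.180 for the two intervals.
With interference 0.68 (so coincidence = 0.32), expected double-crossover frequency = 0.145 × 0.180 × 0.32 = 0.00835.
Expected number = 0.00835 × 2328 = 19.44 ≈ 19.

19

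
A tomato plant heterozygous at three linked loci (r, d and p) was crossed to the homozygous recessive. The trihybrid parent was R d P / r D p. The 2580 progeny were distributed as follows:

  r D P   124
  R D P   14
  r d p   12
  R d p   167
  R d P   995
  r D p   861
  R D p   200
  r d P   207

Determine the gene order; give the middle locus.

d

The two rarest classes, R D P and r d p, are the double crossovers. Comparing them with the parentals, only the d allele has switched, so d is the middle locus and the order is r – d – p.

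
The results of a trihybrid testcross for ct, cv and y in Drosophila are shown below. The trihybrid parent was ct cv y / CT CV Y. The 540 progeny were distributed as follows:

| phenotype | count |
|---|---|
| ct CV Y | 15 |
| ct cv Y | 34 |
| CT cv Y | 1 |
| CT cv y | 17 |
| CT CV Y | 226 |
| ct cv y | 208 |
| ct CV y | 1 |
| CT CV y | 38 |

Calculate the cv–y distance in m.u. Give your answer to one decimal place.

The two rarest classes, ct CV y and CT cv Y, are the double crossovers. Comparing them with the parentals, only the cv allele has switched, so cv is the middle locus and the order is y – cv – ct.
Crossovers in the y–cv interval produce the single-crossover classes ct cv Y and CT CV y (34 + 38 = 72) plus the double crossovers (2).
RF(y–cv) = (72 + 2) / 540 = 74/540 = 0.1370 → 13.7 m.u.

13.7 m.u.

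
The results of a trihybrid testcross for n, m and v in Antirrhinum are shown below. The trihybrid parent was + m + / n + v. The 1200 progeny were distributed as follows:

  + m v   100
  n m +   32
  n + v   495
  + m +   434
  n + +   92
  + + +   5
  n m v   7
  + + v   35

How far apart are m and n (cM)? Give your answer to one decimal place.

The two rarest classes, + + + and n m v, are the double crossovers. Comparing them with the parentals, only the m allele has switched, so m is the middle locus and the order is v – m – n.
Crossovers in the m–n interval produce the single-crossover classes n m + and + + v (32 + 35 = 67) plus the double crossovers (12).
RF(m–n) = (67 + 12) / 1200 = 79/1200 = 0.0658 → 6.6 cM.

6.6 cM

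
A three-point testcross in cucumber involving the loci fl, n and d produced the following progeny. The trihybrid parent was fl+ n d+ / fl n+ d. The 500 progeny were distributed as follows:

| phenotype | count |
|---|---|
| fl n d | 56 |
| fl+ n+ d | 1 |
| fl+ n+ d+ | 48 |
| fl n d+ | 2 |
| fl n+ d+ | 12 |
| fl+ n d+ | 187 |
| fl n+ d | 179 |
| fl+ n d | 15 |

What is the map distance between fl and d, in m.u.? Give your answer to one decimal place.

6.0 m.u.

The two rarest classes, fl n d+ and fl+ n+ d, are the double crossovers. Comparing them with the parentals, only the fl allele has switched, so fl is the middle locus and the order is d – fl – n.
Crossovers in the d–fl interval produce the single-crossover classes fl+ n d and fl n+ d+ (15 + 12 = 27) plus the double crossovers (3).
RF(d–fl) = (27 + 3) / 500 = 30/500 = 0.0600 → 6.0 m.u.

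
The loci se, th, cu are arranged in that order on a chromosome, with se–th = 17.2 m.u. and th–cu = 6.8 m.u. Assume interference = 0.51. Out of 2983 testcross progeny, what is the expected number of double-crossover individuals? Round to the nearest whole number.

Map distances give recombination frequencies of 0.172 and 0.068 for the two intervals.
With interference 0.51 (so coincidence = 0.49), expected double-crossover frequency = 0.172 × 0.068 × 0.49 = 0.00573.
Expected number = 0.00573 × 2983 = 17.10 ≈ 17.

17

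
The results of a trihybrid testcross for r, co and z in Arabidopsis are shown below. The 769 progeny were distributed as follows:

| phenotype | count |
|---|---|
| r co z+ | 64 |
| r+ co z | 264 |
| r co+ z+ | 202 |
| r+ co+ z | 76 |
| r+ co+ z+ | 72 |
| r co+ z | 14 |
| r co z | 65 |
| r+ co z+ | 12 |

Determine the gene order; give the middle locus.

z

The two most frequent reciprocal classes, r co+ z+ and r+ co z, are the parental types, so the F1 was r co+ z+ / r+ co z.
The two rarest classes, r co+ z and r+ co z+, are the double crossovers. Comparing them with the parentals, only the z allele has switched, so z is the middle locus and the order is co – z – r.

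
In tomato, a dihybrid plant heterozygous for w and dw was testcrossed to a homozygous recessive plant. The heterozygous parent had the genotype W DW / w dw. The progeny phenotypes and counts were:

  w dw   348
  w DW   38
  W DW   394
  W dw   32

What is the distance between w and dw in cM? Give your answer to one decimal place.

The recombinant classes are W dw and w DW: 32 + 38 = 70.
Recombination frequency = 70/812 = 0.0862 ≈ 8.6%, i.e. 8.6 cM.

8.6 cM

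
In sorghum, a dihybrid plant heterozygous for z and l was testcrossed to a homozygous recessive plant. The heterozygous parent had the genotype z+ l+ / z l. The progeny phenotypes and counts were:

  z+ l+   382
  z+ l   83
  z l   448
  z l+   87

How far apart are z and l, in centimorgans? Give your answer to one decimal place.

The recombinant classes are z+ l and z l+: 83 + 87 = 170.
Recombination frequency = 170/1000 = 0.1700 ≈ 17.0%, i.e. 17.0 centimorgans.

17.0 centimorgans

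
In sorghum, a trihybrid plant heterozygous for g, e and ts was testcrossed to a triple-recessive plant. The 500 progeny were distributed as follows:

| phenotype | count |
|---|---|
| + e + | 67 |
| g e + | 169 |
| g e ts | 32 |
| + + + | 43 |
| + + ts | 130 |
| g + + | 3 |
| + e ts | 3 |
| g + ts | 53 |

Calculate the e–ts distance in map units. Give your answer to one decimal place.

The two most frequent reciprocal classes, g e + and + + ts, are the parental types, so the F1 was g e + / + + ts.
The two rarest classes, g + + and + e ts, are the double crossovers. Comparing them with the parentals, only the e allele has switched, so e is the middle locus and the order is g – e – ts.
Crossovers in the e–ts interval produce the single-crossover classes g e ts and + + + (32 + 43 = 75) plus the double crossovers (6).
RF(e–ts) = (75 + 6) / 500 = 81/500 = 0.1620 → 16.2 map units.

16.2 map units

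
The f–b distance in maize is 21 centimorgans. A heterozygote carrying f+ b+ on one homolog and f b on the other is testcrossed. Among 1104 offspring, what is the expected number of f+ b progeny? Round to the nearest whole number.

A map distance of 21 centimorgans corresponds to a recombination frequency of 0.210.
The F1 is f+ b+ / f b, so f+ b is a recombinant gamete class with expected frequency r/2 = 0.210/2 = 0.1050.
Expected number = 0.1050 × 1104 = 115.92 ≈ 116.

116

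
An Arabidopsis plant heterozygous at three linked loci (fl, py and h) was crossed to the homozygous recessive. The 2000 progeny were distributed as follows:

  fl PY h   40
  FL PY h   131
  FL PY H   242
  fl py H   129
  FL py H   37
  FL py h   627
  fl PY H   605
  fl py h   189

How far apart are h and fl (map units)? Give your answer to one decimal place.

25.4 map units

The two most frequent reciprocal classes, fl PY H and FL py h, are the parental types, so the F1 was fl PY H / FL py h.
The two rarest classes, fl PY h and FL py H, are the double crossovers. Comparing them with the parentals, only the h allele has switched, so h is the middle locus and the order is fl – h – py.
Crossovers in the fl–h interval produce the single-crossover classes FL PY H and fl py h (242 + 189 = 431) plus the double crossovers (77).
RF(fl–h) = (431 + 77) / 2000 = 508/2000 = 0.2540 → 25.4 map units.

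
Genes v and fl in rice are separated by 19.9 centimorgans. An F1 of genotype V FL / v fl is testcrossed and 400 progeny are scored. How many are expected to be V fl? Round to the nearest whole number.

A map distance of 19.9 centimorgans corresponds to a recombination frequency of 0.199.
The F1 is V FL / v fl, so V fl is a recombinant gamete class with expected frequency r/2 = 0.199/2 = 0.0995.
Expected number = 0.0995 × 400 = 39.80 ≈ 40.

40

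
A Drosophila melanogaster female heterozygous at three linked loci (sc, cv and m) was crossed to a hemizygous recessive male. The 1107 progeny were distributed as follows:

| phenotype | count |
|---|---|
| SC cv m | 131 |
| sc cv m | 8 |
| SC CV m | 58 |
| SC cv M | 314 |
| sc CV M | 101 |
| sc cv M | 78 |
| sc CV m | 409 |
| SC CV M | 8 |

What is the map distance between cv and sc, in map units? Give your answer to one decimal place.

The two most frequent reciprocal classes, sc CV m and SC cv M, are the parental types, so the F1 was sc CV m / SC cv M.
The two rarest classes, sc cv m and SC CV M, are the double crossovers. Comparing them with the parentals, only the cv allele has switched, so cv is the middle locus and the order is sc – cv – m.
Crossovers in the sc–cv interval produce the single-crossover classes SC CV m and sc cv M (58 + 78 = 136) plus the double crossovers (16).
RF(sc–cv) = (136 + 16) / 1107 = 152/1107 = 0.1373 → 13.7 map units.

13.7 map units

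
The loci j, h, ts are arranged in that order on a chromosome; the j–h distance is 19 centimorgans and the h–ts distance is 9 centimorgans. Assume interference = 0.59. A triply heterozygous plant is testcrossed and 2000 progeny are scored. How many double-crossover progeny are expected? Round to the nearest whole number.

Map distances give recombination frequencies of 0.190 and 0.090 for the two intervals.
With interference 0.59 (so coincidence = 0.41), expected double-crossover frequency = 0.190 × 0.090 × 0.41 = 0.00701.
Expected number = 0.00701 × 2000 = 14.02 ≈ 14.

14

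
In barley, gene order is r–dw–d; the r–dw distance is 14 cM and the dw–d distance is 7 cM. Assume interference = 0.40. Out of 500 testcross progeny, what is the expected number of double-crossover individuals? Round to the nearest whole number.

3

Map distances give recombination frequencies of 0.140 and 0.070 for the two intervals.
With interference 0.40 (so coincidence = 0.60), expected double-crossover frequency = 0.140 × 0.070 × 0.60 = 0.00588.
Expected number = 0.00588 × 500 = 2.94 ≈ 3.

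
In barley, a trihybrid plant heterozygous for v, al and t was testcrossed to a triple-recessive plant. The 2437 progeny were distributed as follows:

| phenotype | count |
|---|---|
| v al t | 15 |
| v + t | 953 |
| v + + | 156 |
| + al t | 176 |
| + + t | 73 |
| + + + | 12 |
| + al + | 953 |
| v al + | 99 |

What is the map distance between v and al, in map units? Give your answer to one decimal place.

8.2 map units

The two most frequent reciprocal classes, + al + and v + t, are the parental types, so the F1 was + al + / v + t.
The two rarest classes, + + + and v al t, are the double crossovers. Comparing them with the parentals, only the al allele has switched, so al is the middle locus and the order is t – al – v.
Crossovers in the al–v interval produce the single-crossover classes v al + and + + t (99 + 73 = 172) plus the double crossovers (27).
RF(al–v) = (172 + 27) / 2437 = 199/2437 = 0.0817 → 8.2 map units.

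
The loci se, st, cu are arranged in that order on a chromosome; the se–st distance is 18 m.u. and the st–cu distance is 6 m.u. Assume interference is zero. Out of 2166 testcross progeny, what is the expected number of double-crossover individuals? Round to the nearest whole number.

Map distances give recombination frequencies of 0.180 and 0.060 for the two intervals.
With no interference, expected double-crossover frequency = 0.180 × 0.060 = 0.01080.
Expected number = 0.01080 × 2166 = 23.39 ≈ 23.

23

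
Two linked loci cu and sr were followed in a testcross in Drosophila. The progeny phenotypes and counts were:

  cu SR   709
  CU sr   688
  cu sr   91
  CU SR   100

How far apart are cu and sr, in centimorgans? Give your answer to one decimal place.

12.0 centimorgans

The two most frequent classes, CU sr (688) and cu SR (709), are the parental types, so the F1 was CU sr / cu SR.
The recombinant classes are CU SR and cu sr: 100 + 91 = 191.
Recombination frequency = 191/1588 = 0.1203 ≈ 12.0%, i.e. 12.0 centimorgans.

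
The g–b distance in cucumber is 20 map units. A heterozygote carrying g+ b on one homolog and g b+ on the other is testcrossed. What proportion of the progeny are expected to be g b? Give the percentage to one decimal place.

A map distance of 20 map units corresponds to a recombination frequency of 0.200.
The F1 is g+ b / g b+, so g b is a recombinant gamete class with expected frequency r/2 = 0.200/2 = 0.1000.
That is 0.1000 = 10.0% of the progeny.

10.0%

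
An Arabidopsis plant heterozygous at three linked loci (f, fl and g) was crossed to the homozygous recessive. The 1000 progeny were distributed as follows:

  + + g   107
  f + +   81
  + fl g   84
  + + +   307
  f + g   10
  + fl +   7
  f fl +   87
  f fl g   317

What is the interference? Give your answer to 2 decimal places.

The two most frequent reciprocal classes, + + + and f fl g, are the parental types, so the F1 was + + + / f fl g.
The two rarest classes, + fl + and f + g, are the double crossovers. Comparing them with the parentals, only the fl allele has switched, so fl is the middle locus and the order is f – fl – g.
f–fl: (165 + 17)/1000 = 0.1820; fl–g: (194 + 17)/1000 = 0.2110.
Expected DCO frequency = 0.1820 × 0.2110 ≈ 0.03840; observed = 17/1000 ≈ 0.01700.
Coefficient of coincidence = 0.01700/0.03840 ≈ 0.44; interference = 1 − 0.44 = 0.56.

0.56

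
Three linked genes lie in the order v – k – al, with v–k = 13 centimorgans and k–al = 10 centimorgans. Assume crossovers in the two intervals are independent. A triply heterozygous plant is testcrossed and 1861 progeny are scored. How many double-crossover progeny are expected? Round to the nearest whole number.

Map distances give recombination frequencies of 0.130 and 0.100 for the two intervals.
With no interference, expected double-crossover frequency = 0.130 × 0.100 = 0.01300.
Expected number = 0.01300 × 1861 = 24.19 ≈ 24.

24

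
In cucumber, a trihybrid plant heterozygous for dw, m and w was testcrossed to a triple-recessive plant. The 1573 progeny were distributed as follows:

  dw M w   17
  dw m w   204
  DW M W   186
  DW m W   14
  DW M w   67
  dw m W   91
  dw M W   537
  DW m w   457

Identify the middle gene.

The two most frequent reciprocal classes, dw M W and DW m w, are the parental types, so the F1 was dw M W / DW m w.
The two rarest classes, dw M w and DW m W, are the double crossovers. Comparing them with the parentals, only the w allele has switched, so w is the middle locus and the order is m – w – dw.

w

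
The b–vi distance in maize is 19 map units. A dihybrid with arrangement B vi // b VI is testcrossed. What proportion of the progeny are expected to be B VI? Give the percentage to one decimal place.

A map distance of 19 map units corresponds to a recombination frequency of 0.190.
The F1 is B vi / b VI, so B VI is a recombinant gamete class with expected frequency r/2 = 0.190/2 = 0.0950.
That is 0.0950 = 9.5% of the progeny.

9.5%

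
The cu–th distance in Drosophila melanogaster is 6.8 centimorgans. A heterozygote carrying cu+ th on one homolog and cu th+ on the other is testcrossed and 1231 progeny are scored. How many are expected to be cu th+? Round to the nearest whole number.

A map distance of 6.8 centimorgans corresponds to a recombination frequency of 0.068.
The F1 is cu+ th / cu th+, so cu th+ is a parental gamete class with expected frequency (1 − r)/2 = 0.932/2 = 0.4660.
Expected number = 0.4660 × 1231 = 573.65 ≈ 574.

574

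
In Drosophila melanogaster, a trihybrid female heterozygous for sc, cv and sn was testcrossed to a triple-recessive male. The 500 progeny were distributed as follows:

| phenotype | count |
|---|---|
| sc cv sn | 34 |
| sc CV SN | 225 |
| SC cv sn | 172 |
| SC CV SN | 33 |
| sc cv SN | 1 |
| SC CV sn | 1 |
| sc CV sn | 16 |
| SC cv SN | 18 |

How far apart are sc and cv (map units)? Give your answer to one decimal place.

The two most frequent reciprocal classes, SC cv sn and sc CV SN, are the parental types, so the F1 was SC cv sn / sc CV SN.
The two rarest classes, SC CV sn and sc cv SN, are the double crossovers. Comparing them with the parentals, only the cv allele has switched, so cv is the middle locus and the order is sc – cv – sn.
Crossovers in the sc–cv interval produce the single-crossover classes sc cv sn and SC CV SN (34 + 33 = 67) plus the double crossovers (2).
RF(sc–cv) = (67 + 2) / 500 = 69/500 = 0.1380 → 13.8 map units.

13.8 map units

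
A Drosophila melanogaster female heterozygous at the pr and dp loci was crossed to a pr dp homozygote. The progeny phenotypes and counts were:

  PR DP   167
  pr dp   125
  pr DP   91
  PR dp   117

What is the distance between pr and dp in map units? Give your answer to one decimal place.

41.6 map units

The two most frequent classes, PR DP (167) and pr dp (125), are the parental types, so the F1 was PR DP / pr dp.
The recombinant classes are PR dp and pr DP: 117 + 91 = 208.
Recombination frequency = 208/500 = 0.4160 ≈ 41.6%, i.e. 41.6 map units.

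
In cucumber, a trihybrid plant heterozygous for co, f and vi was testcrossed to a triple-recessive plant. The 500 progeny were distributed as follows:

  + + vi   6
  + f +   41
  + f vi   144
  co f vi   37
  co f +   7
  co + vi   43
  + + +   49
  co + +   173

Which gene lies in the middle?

The two most frequent reciprocal classes, co + + and + f vi, are the parental types, so the F1 was co + + / + f vi.
The two rarest classes, co f + and + + vi, are the double crossovers. Comparing them with the parentals, only the f allele has switched, so f is the middle locus and the order is co – f – vi.

f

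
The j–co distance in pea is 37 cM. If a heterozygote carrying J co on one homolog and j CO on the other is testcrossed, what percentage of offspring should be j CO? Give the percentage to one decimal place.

31.5%

A map distance of 37 cM corresponds to a recombination frequency of 0.370.
The F1 is J co / j CO, so j CO is a parental gamete class with expected frequency (1 − r)/2 = 0.630/2 = 0.3150.
That is 0.3150 = 31.5% of the progeny.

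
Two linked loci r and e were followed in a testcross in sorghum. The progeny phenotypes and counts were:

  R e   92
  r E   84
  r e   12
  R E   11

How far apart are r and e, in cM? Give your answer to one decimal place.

The two most frequent classes, R e (92) and r E (84), are the parental types, so the F1 was R e / r E.
The recombinant classes are R E and r e: 11 + 12 = 23.
Recombination frequency = 23/199 = 0.1156 ≈ 11.6%, i.e. 11.6 cM.

11.6 cM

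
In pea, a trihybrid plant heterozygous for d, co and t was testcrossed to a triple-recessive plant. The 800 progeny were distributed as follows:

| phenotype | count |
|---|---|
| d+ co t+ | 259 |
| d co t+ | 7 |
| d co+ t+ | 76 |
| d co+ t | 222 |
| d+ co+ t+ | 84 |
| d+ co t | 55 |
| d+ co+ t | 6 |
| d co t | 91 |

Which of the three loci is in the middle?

d

The two most frequent reciprocal classes, d+ co t+ and d co+ t, are the parental types, so the F1 was d+ co t+ / d co+ t.
The two rarest classes, d co t+ and d+ co+ t, are the double crossovers. Comparing them with the parentals, only the d allele has switched, so d is the middle locus and the order is t – d – co.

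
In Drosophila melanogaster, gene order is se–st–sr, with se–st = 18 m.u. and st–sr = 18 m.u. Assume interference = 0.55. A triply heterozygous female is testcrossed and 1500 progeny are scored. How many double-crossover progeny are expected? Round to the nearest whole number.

22

Map distances give recombination frequencies of 0.180 and 0.180 for the two intervals.
With interference 0.55 (so coincidence = 0.45), expected double-crossover frequency = 0.180 × 0.180 × 0.45 = 0.01458.
Expected number = 0.01458 × 1500 = 21.87 ≈ 22.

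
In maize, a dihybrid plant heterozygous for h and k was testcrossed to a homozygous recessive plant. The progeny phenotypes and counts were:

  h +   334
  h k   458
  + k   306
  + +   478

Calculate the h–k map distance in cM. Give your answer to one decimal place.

40.6 cM

The two most frequent classes, + + (478) and h k (458), are the parental types, so the F1 was + + / h k.
The recombinant classes are + k and h +: 306 + 334 = 640.
Recombination frequency = 640/1576 = 0.4061 ≈ 40.6%, i.e. 40.6 cM.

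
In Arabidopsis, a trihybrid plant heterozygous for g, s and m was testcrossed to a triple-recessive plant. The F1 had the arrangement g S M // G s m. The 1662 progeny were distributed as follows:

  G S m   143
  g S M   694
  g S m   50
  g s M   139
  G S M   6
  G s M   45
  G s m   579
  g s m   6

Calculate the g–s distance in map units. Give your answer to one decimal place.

The two rarest classes, G S M and g s m, are the double crossovers. Comparing them with the parentals, only the g allele has switched, so g is the middle locus and the order is m – g – s.
Crossovers in the g–s interval produce the single-crossover classes g s M and G S m (139 + 143 = 282) plus the double crossovers (12).
RF(g–s) = (282 + 12) / 1662 = 294/1662 = 0.1769 → 17.7 map units.

17.7 map units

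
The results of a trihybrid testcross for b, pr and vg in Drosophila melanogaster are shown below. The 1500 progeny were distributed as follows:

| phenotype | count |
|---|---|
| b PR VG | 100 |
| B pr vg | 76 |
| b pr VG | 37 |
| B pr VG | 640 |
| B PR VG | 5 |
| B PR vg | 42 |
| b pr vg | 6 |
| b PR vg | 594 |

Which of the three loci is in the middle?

The two most frequent reciprocal classes, B pr VG and b PR vg, are the parental types, so the F1 was B pr VG / b PR vg.
The two rarest classes, B PR VG and b pr vg, are the double crossovers. Comparing them with the parentals, only the pr allele has switched, so pr is the middle locus and the order is b – pr – vg.

pr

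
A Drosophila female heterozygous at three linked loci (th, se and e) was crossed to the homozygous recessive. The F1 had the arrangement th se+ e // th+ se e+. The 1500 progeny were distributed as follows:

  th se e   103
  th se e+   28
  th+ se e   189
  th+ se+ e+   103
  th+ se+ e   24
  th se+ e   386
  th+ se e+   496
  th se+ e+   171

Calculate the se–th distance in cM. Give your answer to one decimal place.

The two rarest classes, th+ se+ e and th se e+, are the double crossovers. Comparing them with the parentals, only the th allele has switched, so th is the middle locus and the order is e – th – se.
Crossovers in the th–se interval produce the single-crossover classes th se e and th+ se+ e+ (103 + 103 = 206) plus the double crossovers (52).
RF(th–se) = (206 + 52) / 1500 = 258/1500 = 0.1720 → 17.2 cM.

17.2 cM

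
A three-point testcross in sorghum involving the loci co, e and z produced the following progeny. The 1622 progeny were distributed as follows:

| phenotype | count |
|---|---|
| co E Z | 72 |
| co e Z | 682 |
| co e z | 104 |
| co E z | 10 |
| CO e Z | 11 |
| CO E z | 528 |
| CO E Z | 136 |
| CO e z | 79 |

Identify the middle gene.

co

The two most frequent reciprocal classes, co e Z and CO E z, are the parental types, so the F1 was co e Z / CO E z.
The two rarest classes, CO e Z and co E z, are the double crossovers. Comparing them with the parentals, only the co allele has switched, so co is the middle locus and the order is z – co – e.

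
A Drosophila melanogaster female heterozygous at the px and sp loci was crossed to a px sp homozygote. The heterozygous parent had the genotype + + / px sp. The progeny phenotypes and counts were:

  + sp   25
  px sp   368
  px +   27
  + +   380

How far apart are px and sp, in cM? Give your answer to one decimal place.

6.5 cM

The recombinant classes are + sp and px +: 25 + 27 = 52.
Recombination frequency = 52/800 = 0.0650 ≈ 6.5%, i.e. 6.5 cM.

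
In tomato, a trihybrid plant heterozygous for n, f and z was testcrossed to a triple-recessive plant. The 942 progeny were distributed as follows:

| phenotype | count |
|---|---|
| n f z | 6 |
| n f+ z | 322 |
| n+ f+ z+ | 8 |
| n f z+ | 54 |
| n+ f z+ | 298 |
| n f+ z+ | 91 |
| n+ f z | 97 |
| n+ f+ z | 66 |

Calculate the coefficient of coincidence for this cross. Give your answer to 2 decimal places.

0.49

The two most frequent reciprocal classes, n+ f z+ and n f+ z, are the parental types, so the F1 was n+ f z+ / n f+ z.
The two rarest classes, n+ f+ z+ and n f z, are the double crossovers. Comparing them with the parentals, only the f allele has switched, so f is the middle locus and the order is z – f – n.
z–f: (188 + 14)/942 = 0.2144; f–n: (120 + 14)/942 = 0.1423.
Expected DCO frequency = 0.2144 × 0.1423 ≈ 0.03051; observed = 14/942 ≈ 0.01486.
Coefficient of coincidence = 0.01486/0.03051 ≈ 0.49.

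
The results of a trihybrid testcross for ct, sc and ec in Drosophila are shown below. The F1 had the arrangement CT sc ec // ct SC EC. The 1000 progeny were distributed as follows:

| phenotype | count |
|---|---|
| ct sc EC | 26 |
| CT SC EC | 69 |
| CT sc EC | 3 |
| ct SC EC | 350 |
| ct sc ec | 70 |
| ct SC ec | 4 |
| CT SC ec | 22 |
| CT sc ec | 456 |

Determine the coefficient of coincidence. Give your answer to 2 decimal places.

0.87

The two rarest classes, CT sc EC and ct SC ec, are the double crossovers. Comparing them with the parentals, only the ec allele has switched, so ec is the middle locus and the order is sc – ec – ct.
sc–ec: (48 + 7)/1000 = 0.0550; ec–ct: (139 + 7)/1000 = 0.1460.
Expected DCO frequency = 0.0550 × 0.1460 ≈ 0.00803; observed = 7/1000 ≈ 0.00700.
Coefficient of coincidence = 0.00700/0.00803 ≈ 0.87.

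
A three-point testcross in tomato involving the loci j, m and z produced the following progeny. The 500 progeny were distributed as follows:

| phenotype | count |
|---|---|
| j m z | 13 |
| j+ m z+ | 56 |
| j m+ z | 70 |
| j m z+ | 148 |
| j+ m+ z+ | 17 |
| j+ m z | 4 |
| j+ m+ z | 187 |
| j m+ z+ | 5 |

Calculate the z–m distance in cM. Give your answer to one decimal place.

7.8 cM

The two most frequent reciprocal classes, j m z+ and j+ m+ z, are the parental types, so the F1 was j m z+ / j+ m+ z.
The two rarest classes, j m+ z+ and j+ m z, are the double crossovers. Comparing them with the parentals, only the m allele has switched, so m is the middle locus and the order is j – m – z.
Crossovers in the m–z interval produce the single-crossover classes j m z and j+ m+ z+ (13 + 17 = 30) plus the double crossovers (9).
RF(m–z) = (30 + 9) / 500 = 39/500 = 0.0780 → 7.8 cM.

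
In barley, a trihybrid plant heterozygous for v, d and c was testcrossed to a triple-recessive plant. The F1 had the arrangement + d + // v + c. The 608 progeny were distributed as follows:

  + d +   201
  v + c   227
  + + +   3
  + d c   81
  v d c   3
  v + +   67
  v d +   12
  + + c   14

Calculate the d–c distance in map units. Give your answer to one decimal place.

The two rarest classes, + + + and v d c, are the double crossovers. Comparing them with the parentals, only the d allele has switched, so d is the middle locus and the order is v – d – c.
Crossovers in the d–c interval produce the single-crossover classes + d c and v + + (81 + 67 = 148) plus the double crossovers (6).
RF(d–c) = (148 + 6) / 608 = 154/608 = 0.2533 → 25.3 map units.

25.3 map units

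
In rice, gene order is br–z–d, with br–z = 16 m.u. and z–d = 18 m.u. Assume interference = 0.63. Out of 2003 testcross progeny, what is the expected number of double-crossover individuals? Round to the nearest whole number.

21

Map distances give recombination frequencies of 0.160 and 0.180 for the two intervals.
With interference 0.63 (so coincidence = 0.37), expected double-crossover frequency = 0.160 × 0.180 × 0.37 = 0.01066.
Expected number = 0.01066 × 2003 = 21.34 ≈ 21.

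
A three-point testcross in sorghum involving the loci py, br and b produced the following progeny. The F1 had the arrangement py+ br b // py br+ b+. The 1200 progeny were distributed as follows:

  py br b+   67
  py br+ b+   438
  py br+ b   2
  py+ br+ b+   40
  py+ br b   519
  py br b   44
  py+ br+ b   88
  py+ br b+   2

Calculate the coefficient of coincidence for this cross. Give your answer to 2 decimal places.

The two rarest classes, py+ br b+ and py br+ b, are the double crossovers. Comparing them with the parentals, only the b allele has switched, so b is the middle locus and the order is py – b – br.
py–b: (84 + 4)/1200 = 0.0733; b–br: (155 + 4)/1200 = 0.1325.
Expected DCO frequency = 0.0733 × 0.1325 ≈ 0.00971; observed = 4/1200 ≈ 0.00333.
Coefficient of coincidence = 0.00333/0.00971 ≈ 0.34.

0.34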